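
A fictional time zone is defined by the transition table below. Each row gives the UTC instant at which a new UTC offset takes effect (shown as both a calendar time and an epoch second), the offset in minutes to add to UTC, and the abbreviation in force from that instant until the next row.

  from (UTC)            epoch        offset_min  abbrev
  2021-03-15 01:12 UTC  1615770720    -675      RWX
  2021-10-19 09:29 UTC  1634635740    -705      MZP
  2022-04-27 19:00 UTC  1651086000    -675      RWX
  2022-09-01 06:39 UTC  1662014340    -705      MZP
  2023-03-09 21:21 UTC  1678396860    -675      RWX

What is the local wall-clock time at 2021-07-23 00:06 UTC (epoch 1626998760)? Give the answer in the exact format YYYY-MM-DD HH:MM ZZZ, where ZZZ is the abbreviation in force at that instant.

Query: 2021-07-23 00:06 UTC
Rule 1/5 (RWX, -11:15): 2021-03-15 01:12 UTC ≤ query < 2021-10-19 09:29 UTC
0·60 + 6 - 675 = -669 min
-669 = -1·1440 + 771; 771 = 12·60 + 51 → 12:51, 2021-07-23 - 1 day = 2021-07-22
→ 2021-07-22 12:51 RWX

2021-07-22 12:51 RWX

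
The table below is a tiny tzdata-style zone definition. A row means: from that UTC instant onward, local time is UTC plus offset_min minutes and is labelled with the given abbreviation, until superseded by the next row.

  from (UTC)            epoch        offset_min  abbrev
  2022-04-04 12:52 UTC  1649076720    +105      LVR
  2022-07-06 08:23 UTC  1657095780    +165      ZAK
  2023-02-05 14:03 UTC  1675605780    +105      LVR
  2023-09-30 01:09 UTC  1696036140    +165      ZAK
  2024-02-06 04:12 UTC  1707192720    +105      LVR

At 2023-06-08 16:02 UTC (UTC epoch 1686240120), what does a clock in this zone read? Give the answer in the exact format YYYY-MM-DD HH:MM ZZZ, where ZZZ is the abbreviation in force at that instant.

Query: 2023-06-08 16:02 UTC
Rule 3/5 (LVR, +01:45): 2023-02-05 14:03 UTC ≤ query < 2023-09-30 01:09 UTC
16·60 + 2 + 105 = 1067 min
1067 = 0·1440 + 1067; 1067 = 17·60 + 47 → 17:47, same day
→ 2023-06-08 17:47 LVR

2023-06-08 17:47 LVR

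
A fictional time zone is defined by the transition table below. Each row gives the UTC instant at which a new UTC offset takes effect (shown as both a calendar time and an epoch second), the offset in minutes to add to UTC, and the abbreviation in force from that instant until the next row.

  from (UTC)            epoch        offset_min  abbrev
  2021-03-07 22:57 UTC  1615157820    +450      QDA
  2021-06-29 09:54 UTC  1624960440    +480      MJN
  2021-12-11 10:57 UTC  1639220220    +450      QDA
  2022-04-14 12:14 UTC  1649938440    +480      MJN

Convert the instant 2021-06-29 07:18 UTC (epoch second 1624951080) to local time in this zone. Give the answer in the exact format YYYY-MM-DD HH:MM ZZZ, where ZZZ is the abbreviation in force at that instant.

2021-06-29 14:48 QDA

Query: 2021-06-29 07:18 UTC
Rule 1/4 (QDA, +07:30): 2021-03-07 22:57 UTC ≤ query < 2021-06-29 09:54 UTC
7·60 + 18 + 450 = 888 min
888 = 0·1440 + 888; 888 = 14·60 + 48 → 14:48, same day
→ 2021-06-29 14:48 QDA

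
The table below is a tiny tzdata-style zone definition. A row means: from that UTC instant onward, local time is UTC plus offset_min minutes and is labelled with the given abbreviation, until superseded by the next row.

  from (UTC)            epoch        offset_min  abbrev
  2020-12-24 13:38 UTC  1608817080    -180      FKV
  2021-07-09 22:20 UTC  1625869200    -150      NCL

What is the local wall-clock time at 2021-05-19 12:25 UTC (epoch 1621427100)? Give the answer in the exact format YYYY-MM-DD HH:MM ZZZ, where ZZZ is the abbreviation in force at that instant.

Query: 2021-05-19 12:25 UTC
Rule 1/2 (FKV, -03:00): 2020-12-24 13:38 UTC ≤ query < 2021-07-09 22:20 UTC
12·60 + 25 - 180 = 565 min
565 = 0·1440 + 565; 565 = 9·60 + 25 → 09:25, same day
→ 2021-05-19 09:25 FKV

2021-05-19 09:25 FKV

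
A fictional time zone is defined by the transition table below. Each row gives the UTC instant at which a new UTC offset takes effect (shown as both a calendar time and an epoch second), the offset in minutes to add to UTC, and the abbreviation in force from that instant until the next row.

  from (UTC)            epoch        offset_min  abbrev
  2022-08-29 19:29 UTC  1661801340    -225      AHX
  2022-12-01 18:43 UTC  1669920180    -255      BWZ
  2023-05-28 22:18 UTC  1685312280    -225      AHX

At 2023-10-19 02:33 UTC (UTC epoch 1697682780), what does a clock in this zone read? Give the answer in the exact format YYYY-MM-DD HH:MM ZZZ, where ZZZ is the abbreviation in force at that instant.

2023-10-18 22:48 AHX

Query: 2023-10-19 02:33 UTC
Rule 3/3 (AHX, -03:45): 2023-05-28 22:18 UTC ≤ query < +∞
2·60 + 33 - 225 = -72 min
-72 = -1·1440 + 1368; 1368 = 22·60 + 48 → 22:48, 2023-10-19 - 1 day = 2023-10-18
→ 2023-10-18 22:48 AHX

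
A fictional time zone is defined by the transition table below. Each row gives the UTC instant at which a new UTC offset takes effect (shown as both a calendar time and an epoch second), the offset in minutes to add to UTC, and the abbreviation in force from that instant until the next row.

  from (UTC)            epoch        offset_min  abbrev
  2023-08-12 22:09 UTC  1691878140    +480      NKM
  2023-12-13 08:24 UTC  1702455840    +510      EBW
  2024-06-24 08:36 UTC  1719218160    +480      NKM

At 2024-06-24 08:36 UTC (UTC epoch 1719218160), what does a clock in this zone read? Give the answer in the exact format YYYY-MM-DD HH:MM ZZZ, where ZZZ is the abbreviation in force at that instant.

Query: 2024-06-24 08:36 UTC
Rule 3/3 (NKM, +08:00): 2024-06-24 08:36 UTC ≤ query < +∞
8·60 + 36 + 480 = 996 min
996 = 0·1440 + 996; 996 = 16·60 + 36 → 16:36, same day
→ 2024-06-24 16:36 NKM

2024-06-24 16:36 NKM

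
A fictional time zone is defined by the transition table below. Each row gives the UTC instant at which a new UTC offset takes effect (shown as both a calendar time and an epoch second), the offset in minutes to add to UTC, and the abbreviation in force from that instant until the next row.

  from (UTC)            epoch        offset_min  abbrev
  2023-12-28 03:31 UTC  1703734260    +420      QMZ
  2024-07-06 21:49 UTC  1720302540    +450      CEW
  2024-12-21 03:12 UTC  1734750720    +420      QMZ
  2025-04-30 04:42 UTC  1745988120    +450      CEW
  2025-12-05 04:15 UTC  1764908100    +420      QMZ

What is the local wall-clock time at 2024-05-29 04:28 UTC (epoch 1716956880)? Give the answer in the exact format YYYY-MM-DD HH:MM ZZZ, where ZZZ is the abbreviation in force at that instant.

Query: 2024-05-29 04:28 UTC
Rule 1/5 (QMZ, +07:00): 2023-12-28 03:31 UTC ≤ query < 2024-07-06 21:49 UTC
4·60 + 28 + 420 = 688 min
688 = 0·1440 + 688; 688 = 11·60 + 28 → 11:28, same day
→ 2024-05-29 11:28 QMZ

2024-05-29 11:28 QMZ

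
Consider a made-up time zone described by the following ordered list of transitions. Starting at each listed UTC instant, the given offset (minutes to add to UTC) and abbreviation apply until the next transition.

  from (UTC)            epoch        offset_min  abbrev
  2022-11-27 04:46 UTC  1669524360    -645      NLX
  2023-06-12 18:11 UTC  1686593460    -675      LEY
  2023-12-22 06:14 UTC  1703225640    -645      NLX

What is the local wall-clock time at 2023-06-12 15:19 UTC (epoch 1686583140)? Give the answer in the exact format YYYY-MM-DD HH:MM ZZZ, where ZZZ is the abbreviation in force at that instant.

Query: 2023-06-12 15:19 UTC
Rule 1/3 (NLX, -10:45): 2022-11-27 04:46 UTC ≤ query < 2023-06-12 18:11 UTC
15·60 + 19 - 645 = 274 min
274 = 0·1440 + 274; 274 = 4·60 + 34 → 04:34, same day
→ 2023-06-12 04:34 NLX

2023-06-12 04:34 NLX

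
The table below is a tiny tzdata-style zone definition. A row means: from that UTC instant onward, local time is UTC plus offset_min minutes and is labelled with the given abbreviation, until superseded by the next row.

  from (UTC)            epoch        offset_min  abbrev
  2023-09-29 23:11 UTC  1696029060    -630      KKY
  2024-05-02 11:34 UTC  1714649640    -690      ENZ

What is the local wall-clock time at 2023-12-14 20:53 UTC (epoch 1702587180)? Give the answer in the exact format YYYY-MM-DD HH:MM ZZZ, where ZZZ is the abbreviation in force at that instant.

Query: 2023-12-14 20:53 UTC
Rule 1/2 (KKY, -10:30): 2023-09-29 23:11 UTC ≤ query < 2024-05-02 11:34 UTC
20·60 + 53 - 630 = 623 min
623 = 0·1440 + 623; 623 = 10·60 + 23 → 10:23, same day
→ 2023-12-14 10:23 KKY

2023-12-14 10:23 KKY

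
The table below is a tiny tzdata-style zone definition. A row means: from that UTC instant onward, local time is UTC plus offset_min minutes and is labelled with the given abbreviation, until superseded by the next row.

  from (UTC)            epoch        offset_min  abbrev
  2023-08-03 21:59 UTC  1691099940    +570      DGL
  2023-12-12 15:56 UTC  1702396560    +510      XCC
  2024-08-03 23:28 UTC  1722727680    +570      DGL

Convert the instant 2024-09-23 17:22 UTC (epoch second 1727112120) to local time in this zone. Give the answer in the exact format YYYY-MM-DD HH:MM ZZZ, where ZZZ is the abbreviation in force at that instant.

2024-09-24 02:52 DGL

Query: 2024-09-23 17:22 UTC
Rule 3/3 (DGL, +09:30): 2024-08-03 23:28 UTC ≤ query < +∞
17·60 + 22 + 570 = 1612 min
1612 = 1·1440 + 172; 172 = 2·60 + 52 → 02:52, 2024-09-23 + 1 day = 2024-09-24
→ 2024-09-24 02:52 DGL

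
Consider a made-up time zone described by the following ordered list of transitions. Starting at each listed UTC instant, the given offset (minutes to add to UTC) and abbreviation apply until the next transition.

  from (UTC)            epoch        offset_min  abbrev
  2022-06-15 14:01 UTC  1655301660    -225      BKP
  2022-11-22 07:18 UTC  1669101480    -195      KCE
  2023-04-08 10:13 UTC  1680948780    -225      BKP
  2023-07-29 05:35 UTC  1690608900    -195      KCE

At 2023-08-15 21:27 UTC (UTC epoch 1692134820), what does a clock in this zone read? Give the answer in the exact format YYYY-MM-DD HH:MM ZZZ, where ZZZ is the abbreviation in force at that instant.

2023-08-15 18:12 KCE

Query: 2023-08-15 21:27 UTC
Rule 4/4 (KCE, -03:15): 2023-07-29 05:35 UTC ≤ query < +∞
21·60 + 27 - 195 = 1092 min
1092 = 0·1440 + 1092; 1092 = 18·60 + 12 → 18:12, same day
→ 2023-08-15 18:12 KCE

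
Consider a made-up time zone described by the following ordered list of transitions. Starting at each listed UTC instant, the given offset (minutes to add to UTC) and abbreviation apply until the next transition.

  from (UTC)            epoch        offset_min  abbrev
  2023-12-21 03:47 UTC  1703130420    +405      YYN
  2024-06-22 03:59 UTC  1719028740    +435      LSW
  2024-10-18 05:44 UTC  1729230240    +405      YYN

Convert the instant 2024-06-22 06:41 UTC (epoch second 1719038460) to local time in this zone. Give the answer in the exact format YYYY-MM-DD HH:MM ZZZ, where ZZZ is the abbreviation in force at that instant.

2024-06-22 13:56 LSW

Query: 2024-06-22 06:41 UTC
Rule 2/3 (LSW, +07:15): 2024-06-22 03:59 UTC ≤ query < 2024-10-18 05:44 UTC
6·60 + 41 + 435 = 836 min
836 = 0·1440 + 836; 836 = 13·60 + 56 → 13:56, same day
→ 2024-06-22 13:56 LSW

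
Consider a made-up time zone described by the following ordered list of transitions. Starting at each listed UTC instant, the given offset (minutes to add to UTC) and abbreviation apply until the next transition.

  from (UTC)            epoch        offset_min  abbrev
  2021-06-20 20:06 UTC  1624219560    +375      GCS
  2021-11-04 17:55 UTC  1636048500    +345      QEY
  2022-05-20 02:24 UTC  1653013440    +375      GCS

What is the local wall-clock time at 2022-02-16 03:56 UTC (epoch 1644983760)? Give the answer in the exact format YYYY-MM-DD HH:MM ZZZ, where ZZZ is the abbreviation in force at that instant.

Query: 2022-02-16 03:56 UTC
Rule 2/3 (QEY, +05:45): 2021-11-04 17:55 UTC ≤ query < 2022-05-20 02:24 UTC
3·60 + 56 + 345 = 581 min
581 = 0·1440 + 581; 581 = 9·60 + 41 → 09:41, same day
→ 2022-02-16 09:41 QEY

2022-02-16 09:41 QEY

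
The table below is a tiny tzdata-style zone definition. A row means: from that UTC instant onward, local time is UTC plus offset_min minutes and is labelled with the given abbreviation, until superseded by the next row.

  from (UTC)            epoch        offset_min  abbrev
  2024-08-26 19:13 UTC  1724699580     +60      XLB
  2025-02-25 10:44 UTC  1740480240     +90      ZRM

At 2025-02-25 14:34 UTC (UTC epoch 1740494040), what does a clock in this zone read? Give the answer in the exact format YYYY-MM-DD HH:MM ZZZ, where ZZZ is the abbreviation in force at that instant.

2025-02-25 16:04 ZRM

Query: 2025-02-25 14:34 UTC
Rule 2/2 (ZRM, +01:30): 2025-02-25 10:44 UTC ≤ query < +∞
14·60 + 34 + 90 = 964 min
964 = 0·1440 + 964; 964 = 16·60 + 4 → 16:04, same day
→ 2025-02-25 16:04 ZRM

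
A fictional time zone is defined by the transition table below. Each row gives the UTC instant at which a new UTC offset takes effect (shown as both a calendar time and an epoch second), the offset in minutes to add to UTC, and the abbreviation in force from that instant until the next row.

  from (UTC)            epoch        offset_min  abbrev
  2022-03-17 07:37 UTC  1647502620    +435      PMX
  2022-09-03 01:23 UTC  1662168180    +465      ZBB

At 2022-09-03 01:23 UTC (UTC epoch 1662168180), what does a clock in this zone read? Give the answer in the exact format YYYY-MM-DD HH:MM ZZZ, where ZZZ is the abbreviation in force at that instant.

Query: 2022-09-03 01:23 UTC
Rule 2/2 (ZBB, +07:45): 2022-09-03 01:23 UTC ≤ query < +∞
1·60 + 23 + 465 = 548 min
548 = 0·1440 + 548; 548 = 9·60 + 8 → 09:08, same day
→ 2022-09-03 09:08 ZBB

2022-09-03 09:08 ZBB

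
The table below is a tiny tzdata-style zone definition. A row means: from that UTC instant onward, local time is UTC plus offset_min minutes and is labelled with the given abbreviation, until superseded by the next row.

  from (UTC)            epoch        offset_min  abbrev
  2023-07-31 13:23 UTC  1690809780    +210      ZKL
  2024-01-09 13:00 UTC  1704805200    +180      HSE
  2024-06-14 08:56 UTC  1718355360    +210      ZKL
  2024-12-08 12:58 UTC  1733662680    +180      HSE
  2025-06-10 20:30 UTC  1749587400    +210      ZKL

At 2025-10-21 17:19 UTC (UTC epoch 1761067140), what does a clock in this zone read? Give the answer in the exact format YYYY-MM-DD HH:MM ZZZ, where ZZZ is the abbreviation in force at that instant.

Query: 2025-10-21 17:19 UTC
Rule 5/5 (ZKL, +03:30): 2025-06-10 20:30 UTC ≤ query < +∞
17·60 + 19 + 210 = 1249 min
1249 = 0·1440 + 1249; 1249 = 20·60 + 49 → 20:49, same day
→ 2025-10-21 20:49 ZKL

2025-10-21 20:49 ZKL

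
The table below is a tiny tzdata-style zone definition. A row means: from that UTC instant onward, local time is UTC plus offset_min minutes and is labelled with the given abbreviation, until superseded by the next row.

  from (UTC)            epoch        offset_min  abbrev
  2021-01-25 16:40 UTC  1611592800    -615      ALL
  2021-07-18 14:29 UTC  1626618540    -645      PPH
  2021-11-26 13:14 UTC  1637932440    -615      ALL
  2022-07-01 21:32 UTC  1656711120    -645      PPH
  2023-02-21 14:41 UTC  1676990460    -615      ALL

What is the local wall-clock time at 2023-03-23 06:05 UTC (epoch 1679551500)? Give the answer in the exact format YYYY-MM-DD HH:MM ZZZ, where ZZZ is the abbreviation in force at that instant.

2023-03-22 19:50 ALL

Query: 2023-03-23 06:05 UTC
Rule 5/5 (ALL, -10:15): 2023-02-21 14:41 UTC ≤ query < +∞
6·60 + 5 - 615 = -250 min
-250 = -1·1440 + 1190; 1190 = 19·60 + 50 → 19:50, 2023-03-23 - 1 day = 2023-03-22
→ 2023-03-22 19:50 ALL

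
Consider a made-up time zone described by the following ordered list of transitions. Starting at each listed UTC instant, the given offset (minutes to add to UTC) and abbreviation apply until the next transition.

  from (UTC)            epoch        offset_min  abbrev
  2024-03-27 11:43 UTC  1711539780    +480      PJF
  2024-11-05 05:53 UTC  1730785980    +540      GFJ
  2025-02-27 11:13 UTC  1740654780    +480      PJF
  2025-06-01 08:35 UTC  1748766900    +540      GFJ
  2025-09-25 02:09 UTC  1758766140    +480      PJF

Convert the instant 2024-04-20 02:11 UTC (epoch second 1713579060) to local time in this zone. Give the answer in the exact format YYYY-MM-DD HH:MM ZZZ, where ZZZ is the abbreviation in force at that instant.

Query: 2024-04-20 02:11 UTC
Rule 1/5 (PJF, +08:00): 2024-03-27 11:43 UTC ≤ query < 2024-11-05 05:53 UTC
2·60 + 11 + 480 = 611 min
611 = 0·1440 + 611; 611 = 10·60 + 11 → 10:11, same day
→ 2024-04-20 10:11 PJF

2024-04-20 10:11 PJF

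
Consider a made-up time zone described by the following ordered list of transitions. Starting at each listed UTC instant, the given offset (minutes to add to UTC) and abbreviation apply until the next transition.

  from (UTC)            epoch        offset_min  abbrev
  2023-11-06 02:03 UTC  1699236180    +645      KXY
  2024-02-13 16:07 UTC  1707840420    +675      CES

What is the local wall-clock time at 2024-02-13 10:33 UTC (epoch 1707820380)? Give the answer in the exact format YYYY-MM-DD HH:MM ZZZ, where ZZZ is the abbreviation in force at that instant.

Query: 2024-02-13 10:33 UTC
Rule 1/2 (KXY, +10:45): 2023-11-06 02:03 UTC ≤ query < 2024-02-13 16:07 UTC
10·60 + 33 + 645 = 1278 min
1278 = 0·1440 + 1278; 1278 = 21·60 + 18 → 21:18, same day
→ 2024-02-13 21:18 KXY

2024-02-13 21:18 KXY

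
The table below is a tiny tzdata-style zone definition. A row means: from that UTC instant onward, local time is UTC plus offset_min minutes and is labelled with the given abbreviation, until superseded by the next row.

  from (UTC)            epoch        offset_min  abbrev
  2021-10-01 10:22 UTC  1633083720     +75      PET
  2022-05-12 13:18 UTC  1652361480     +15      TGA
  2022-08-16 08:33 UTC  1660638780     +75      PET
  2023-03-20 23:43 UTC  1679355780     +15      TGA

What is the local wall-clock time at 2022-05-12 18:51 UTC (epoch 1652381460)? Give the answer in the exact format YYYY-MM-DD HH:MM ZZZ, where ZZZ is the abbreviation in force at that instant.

Query: 2022-05-12 18:51 UTC
Rule 2/4 (TGA, +00:15): 2022-05-12 13:18 UTC ≤ query < 2022-08-16 08:33 UTC
18·60 + 51 + 15 = 1146 min
1146 = 0·1440 + 1146; 1146 = 19·60 + 6 → 19:06, same day
→ 2022-05-12 19:06 TGA

2022-05-12 19:06 TGA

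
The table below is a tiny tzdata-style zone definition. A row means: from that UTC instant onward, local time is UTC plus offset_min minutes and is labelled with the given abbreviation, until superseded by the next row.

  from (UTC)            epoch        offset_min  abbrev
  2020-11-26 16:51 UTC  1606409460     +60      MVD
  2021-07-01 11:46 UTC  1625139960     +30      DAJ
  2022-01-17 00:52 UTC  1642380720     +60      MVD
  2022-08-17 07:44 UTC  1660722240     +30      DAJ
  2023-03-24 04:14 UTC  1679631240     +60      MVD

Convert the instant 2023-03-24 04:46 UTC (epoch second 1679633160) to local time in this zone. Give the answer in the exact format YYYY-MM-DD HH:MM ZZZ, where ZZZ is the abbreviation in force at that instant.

2023-03-24 05:46 MVD

Query: 2023-03-24 04:46 UTC
Rule 5/5 (MVD, +01:00): 2023-03-24 04:14 UTC ≤ query < +∞
4·60 + 46 + 60 = 346 min
346 = 0·1440 + 346; 346 = 5·60 + 46 → 05:46, same day
→ 2023-03-24 05:46 MVD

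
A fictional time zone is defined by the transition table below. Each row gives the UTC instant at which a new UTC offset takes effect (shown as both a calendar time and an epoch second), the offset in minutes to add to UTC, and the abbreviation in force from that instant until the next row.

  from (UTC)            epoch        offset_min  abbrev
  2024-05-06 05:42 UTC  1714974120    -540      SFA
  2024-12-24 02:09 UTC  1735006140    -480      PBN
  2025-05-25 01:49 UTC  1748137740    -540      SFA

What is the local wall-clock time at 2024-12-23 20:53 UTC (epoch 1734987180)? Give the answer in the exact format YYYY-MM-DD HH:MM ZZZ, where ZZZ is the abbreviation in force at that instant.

2024-12-23 11:53 SFA

Query: 2024-12-23 20:53 UTC
Rule 1/3 (SFA, -09:00): 2024-05-06 05:42 UTC ≤ query < 2024-12-24 02:09 UTC
20·60 + 53 - 540 = 713 min
713 = 0·1440 + 713; 713 = 11·60 + 53 → 11:53, same day
→ 2024-12-23 11:53 SFA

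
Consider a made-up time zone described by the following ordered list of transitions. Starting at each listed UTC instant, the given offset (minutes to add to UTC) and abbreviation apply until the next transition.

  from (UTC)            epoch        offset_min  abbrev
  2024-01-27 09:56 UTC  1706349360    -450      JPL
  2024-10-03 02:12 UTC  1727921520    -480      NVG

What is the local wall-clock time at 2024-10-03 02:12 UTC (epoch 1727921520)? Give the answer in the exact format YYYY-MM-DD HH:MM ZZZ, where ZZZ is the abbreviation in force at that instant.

2024-10-02 18:12 NVG

Query: 2024-10-03 02:12 UTC
Rule 2/2 (NVG, -08:00): 2024-10-03 02:12 UTC ≤ query < +∞
2·60 + 12 - 480 = -348 min
-348 = -1·1440 + 1092; 1092 = 18·60 + 12 → 18:12, 2024-10-03 - 1 day = 2024-10-02
→ 2024-10-02 18:12 NVG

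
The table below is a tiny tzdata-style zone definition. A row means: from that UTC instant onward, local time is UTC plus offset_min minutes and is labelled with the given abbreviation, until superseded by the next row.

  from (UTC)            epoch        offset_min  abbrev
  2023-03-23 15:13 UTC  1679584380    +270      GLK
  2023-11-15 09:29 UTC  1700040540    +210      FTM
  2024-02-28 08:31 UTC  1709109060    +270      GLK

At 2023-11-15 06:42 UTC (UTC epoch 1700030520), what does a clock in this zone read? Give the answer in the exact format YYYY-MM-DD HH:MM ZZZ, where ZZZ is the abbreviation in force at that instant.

2023-11-15 11:12 GLK

Query: 2023-11-15 06:42 UTC
Rule 1/3 (GLK, +04:30): 2023-03-23 15:13 UTC ≤ query < 2023-11-15 09:29 UTC
6·60 + 42 + 270 = 672 min
672 = 0·1440 + 672; 672 = 11·60 + 12 → 11:12, same day
→ 2023-11-15 11:12 GLK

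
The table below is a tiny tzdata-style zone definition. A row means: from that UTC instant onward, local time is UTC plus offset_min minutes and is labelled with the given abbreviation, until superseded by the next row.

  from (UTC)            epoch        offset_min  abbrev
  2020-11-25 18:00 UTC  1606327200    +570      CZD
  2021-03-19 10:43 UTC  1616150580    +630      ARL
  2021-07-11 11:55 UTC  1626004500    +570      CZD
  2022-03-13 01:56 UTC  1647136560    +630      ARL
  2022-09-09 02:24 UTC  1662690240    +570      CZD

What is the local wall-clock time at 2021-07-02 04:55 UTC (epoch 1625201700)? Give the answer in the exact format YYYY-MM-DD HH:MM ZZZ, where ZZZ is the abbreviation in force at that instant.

Query: 2021-07-02 04:55 UTC
Rule 2/5 (ARL, +10:30): 2021-03-19 10:43 UTC ≤ query < 2021-07-11 11:55 UTC
4·60 + 55 + 630 = 925 min
925 = 0·1440 + 925; 925 = 15·60 + 25 → 15:25, same day
→ 2021-07-02 15:25 ARL

2021-07-02 15:25 ARL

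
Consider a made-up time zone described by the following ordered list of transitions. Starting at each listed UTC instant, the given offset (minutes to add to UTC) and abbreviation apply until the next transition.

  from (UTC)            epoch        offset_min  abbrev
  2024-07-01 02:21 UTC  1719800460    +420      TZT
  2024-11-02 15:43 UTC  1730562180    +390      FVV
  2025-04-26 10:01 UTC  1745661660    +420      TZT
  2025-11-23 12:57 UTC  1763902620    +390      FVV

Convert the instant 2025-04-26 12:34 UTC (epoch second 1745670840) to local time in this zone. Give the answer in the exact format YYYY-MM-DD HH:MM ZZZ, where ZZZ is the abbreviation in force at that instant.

Query: 2025-04-26 12:34 UTC
Rule 3/4 (TZT, +07:00): 2025-04-26 10:01 UTC ≤ query < 2025-11-23 12:57 UTC
12·60 + 34 + 420 = 1174 min
1174 = 0·1440 + 1174; 1174 = 19·60 + 34 → 19:34, same day
→ 2025-04-26 19:34 TZT

2025-04-26 19:34 TZT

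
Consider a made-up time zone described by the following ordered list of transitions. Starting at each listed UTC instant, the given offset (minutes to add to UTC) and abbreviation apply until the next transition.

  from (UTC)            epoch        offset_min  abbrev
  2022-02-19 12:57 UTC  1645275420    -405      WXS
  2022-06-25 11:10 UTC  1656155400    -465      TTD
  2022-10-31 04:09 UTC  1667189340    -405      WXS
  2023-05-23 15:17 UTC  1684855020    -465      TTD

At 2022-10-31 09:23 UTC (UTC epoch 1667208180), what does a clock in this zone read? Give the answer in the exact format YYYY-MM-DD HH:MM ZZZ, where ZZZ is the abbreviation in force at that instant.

Query: 2022-10-31 09:23 UTC
Rule 3/4 (WXS, -06:45): 2022-10-31 04:09 UTC ≤ query < 2023-05-23 15:17 UTC
9·60 + 23 - 405 = 158 min
158 = 0·1440 + 158; 158 = 2·60 + 38 → 02:38, same day
→ 2022-10-31 02:38 WXS

2022-10-31 02:38 WXS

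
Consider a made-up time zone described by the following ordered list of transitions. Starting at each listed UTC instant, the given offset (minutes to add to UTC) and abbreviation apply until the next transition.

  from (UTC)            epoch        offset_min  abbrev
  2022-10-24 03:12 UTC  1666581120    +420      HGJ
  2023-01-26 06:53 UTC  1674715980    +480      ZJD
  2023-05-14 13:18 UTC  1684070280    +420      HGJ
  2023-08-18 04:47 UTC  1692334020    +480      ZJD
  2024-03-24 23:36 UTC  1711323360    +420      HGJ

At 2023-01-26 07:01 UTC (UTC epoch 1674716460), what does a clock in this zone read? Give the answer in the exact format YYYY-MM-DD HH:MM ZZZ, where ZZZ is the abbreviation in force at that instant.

Query: 2023-01-26 07:01 UTC
Rule 2/5 (ZJD, +08:00): 2023-01-26 06:53 UTC ≤ query < 2023-05-14 13:18 UTC
7·60 + 1 + 480 = 901 min
901 = 0·1440 + 901; 901 = 15·60 + 1 → 15:01, same day
→ 2023-01-26 15:01 ZJD

2023-01-26 15:01 ZJD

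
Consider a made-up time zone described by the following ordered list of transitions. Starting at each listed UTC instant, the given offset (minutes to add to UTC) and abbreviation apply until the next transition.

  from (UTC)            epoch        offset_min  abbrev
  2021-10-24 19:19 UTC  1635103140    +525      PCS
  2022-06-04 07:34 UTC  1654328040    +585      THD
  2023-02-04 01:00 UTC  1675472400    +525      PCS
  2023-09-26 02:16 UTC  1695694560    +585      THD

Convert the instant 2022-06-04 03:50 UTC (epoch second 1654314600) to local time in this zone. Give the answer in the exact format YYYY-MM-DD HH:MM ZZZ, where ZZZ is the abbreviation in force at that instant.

Query: 2022-06-04 03:50 UTC
Rule 1/4 (PCS, +08:45): 2021-10-24 19:19 UTC ≤ query < 2022-06-04 07:34 UTC
3·60 + 50 + 525 = 755 min
755 = 0·1440 + 755; 755 = 12·60 + 35 → 12:35, same day
→ 2022-06-04 12:35 PCS

2022-06-04 12:35 PCS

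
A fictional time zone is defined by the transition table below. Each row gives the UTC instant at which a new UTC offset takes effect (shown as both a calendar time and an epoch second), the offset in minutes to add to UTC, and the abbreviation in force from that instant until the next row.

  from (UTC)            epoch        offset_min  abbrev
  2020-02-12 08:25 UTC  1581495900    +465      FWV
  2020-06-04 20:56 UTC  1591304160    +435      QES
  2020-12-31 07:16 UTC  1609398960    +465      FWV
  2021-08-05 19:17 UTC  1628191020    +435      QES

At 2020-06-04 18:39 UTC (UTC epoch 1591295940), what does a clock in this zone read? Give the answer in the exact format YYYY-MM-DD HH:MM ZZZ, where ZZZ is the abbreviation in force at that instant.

Query: 2020-06-04 18:39 UTC
Rule 1/4 (FWV, +07:45): 2020-02-12 08:25 UTC ≤ query < 2020-06-04 20:56 UTC
18·60 + 39 + 465 = 1584 min
1584 = 1·1440 + 144; 144 = 2·60 + 24 → 02:24, 2020-06-04 + 1 day = 2020-06-05
→ 2020-06-05 02:24 FWV

2020-06-05 02:24 FWV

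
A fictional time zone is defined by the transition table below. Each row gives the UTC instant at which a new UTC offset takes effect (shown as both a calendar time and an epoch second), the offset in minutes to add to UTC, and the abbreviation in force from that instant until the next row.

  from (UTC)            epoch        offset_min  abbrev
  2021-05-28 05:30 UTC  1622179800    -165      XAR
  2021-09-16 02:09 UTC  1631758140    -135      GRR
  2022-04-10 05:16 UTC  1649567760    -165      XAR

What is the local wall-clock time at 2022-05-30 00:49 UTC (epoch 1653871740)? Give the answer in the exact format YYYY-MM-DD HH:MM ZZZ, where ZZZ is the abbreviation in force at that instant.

Query: 2022-05-30 00:49 UTC
Rule 3/3 (XAR, -02:45): 2022-04-10 05:16 UTC ≤ query < +∞
0·60 + 49 - 165 = -116 min
-116 = -1·1440 + 1324; 1324 = 22·60 + 4 → 22:04, 2022-05-30 - 1 day = 2022-05-29
→ 2022-05-29 22:04 XAR

2022-05-29 22:04 XAR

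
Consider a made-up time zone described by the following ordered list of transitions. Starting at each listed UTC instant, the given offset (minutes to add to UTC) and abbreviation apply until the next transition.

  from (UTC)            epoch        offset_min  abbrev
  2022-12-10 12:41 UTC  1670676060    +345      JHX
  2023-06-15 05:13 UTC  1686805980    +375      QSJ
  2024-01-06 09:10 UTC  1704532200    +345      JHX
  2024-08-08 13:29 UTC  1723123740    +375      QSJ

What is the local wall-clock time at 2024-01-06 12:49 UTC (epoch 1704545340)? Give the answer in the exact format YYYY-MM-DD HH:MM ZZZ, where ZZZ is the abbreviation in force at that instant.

2024-01-06 18:34 JHX

Query: 2024-01-06 12:49 UTC
Rule 3/4 (JHX, +05:45): 2024-01-06 09:10 UTC ≤ query < 2024-08-08 13:29 UTC
12·60 + 49 + 345 = 1114 min
1114 = 0·1440 + 1114; 1114 = 18·60 + 34 → 18:34, same day
→ 2024-01-06 18:34 JHX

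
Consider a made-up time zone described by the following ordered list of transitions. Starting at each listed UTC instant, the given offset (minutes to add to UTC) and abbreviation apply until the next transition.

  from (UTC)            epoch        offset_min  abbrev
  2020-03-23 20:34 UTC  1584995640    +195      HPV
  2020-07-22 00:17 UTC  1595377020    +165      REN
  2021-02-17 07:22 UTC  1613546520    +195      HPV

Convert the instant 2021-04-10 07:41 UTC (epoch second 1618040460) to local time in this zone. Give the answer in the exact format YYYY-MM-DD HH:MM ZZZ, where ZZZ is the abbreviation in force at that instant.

2021-04-10 10:56 HPV

Query: 2021-04-10 07:41 UTC
Rule 3/3 (HPV, +03:15): 2021-02-17 07:22 UTC ≤ query < +∞
7·60 + 41 + 195 = 656 min
656 = 0·1440 + 656; 656 = 10·60 + 56 → 10:56, same day
→ 2021-04-10 10:56 HPV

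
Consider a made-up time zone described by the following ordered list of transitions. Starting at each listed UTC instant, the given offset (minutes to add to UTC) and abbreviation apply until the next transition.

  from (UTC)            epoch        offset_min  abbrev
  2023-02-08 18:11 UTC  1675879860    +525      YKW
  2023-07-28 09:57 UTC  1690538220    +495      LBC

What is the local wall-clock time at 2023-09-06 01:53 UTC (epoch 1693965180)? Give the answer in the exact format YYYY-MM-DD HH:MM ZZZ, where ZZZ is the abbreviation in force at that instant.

2023-09-06 10:08 LBC

Query: 2023-09-06 01:53 UTC
Rule 2/2 (LBC, +08:15): 2023-07-28 09:57 UTC ≤ query < +∞
1·60 + 53 + 495 = 608 min
608 = 0·1440 + 608; 608 = 10·60 + 8 → 10:08, same day
→ 2023-09-06 10:08 LBC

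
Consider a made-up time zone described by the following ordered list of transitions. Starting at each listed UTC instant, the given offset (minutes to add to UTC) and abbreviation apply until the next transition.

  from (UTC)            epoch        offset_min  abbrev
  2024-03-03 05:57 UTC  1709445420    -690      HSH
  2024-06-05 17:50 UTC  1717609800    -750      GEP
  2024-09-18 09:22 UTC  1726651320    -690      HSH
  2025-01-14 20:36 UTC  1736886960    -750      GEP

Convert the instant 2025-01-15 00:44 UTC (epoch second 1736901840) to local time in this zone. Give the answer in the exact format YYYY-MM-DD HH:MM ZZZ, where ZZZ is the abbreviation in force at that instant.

2025-01-14 12:14 GEP

Query: 2025-01-15 00:44 UTC
Rule 4/4 (GEP, -12:30): 2025-01-14 20:36 UTC ≤ query < +∞
0·60 + 44 - 750 = -706 min
-706 = -1·1440 + 734; 734 = 12·60 + 14 → 12:14, 2025-01-15 - 1 day = 2025-01-14
→ 2025-01-14 12:14 GEP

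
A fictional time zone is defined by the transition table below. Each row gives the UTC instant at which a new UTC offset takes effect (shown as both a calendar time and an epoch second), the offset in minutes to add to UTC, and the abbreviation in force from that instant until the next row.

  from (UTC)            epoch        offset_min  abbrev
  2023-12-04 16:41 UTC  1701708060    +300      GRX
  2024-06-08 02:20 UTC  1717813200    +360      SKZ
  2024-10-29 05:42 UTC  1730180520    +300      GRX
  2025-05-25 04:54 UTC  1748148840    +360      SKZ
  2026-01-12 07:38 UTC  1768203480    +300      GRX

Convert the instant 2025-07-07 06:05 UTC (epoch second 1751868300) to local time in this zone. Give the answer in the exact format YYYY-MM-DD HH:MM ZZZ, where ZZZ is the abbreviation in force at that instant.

Query: 2025-07-07 06:05 UTC
Rule 4/5 (SKZ, +06:00): 2025-05-25 04:54 UTC ≤ query < 2026-01-12 07:38 UTC
6·60 + 5 + 360 = 725 min
725 = 0·1440 + 725; 725 = 12·60 + 5 → 12:05, same day
→ 2025-07-07 12:05 SKZ

2025-07-07 12:05 SKZ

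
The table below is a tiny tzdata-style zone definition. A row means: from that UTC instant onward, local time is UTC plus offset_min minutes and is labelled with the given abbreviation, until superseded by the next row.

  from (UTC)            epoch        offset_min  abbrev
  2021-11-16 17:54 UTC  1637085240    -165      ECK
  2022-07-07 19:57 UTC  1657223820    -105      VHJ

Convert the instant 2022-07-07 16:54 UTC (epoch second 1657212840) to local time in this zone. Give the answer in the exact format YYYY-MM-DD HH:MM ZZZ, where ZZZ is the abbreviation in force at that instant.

2022-07-07 14:09 ECK

Query: 2022-07-07 16:54 UTC
Rule 1/2 (ECK, -02:45): 2021-11-16 17:54 UTC ≤ query < 2022-07-07 19:57 UTC
16·60 + 54 - 165 = 849 min
849 = 0·1440 + 849; 849 = 14·60 + 9 → 14:09, same day
→ 2022-07-07 14:09 ECK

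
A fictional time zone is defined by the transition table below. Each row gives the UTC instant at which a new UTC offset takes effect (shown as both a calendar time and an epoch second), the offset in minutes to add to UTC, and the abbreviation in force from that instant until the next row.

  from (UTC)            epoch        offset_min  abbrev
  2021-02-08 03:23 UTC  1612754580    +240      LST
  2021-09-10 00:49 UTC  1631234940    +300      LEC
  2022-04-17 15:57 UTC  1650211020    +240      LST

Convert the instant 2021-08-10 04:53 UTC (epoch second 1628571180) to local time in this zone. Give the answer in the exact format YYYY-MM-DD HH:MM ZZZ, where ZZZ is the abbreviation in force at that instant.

2021-08-10 08:53 LST

Query: 2021-08-10 04:53 UTC
Rule 1/3 (LST, +04:00): 2021-02-08 03:23 UTC ≤ query < 2021-09-10 00:49 UTC
4·60 + 53 + 240 = 533 min
533 = 0·1440 + 533; 533 = 8·60 + 53 → 08:53, same day
→ 2021-08-10 08:53 LST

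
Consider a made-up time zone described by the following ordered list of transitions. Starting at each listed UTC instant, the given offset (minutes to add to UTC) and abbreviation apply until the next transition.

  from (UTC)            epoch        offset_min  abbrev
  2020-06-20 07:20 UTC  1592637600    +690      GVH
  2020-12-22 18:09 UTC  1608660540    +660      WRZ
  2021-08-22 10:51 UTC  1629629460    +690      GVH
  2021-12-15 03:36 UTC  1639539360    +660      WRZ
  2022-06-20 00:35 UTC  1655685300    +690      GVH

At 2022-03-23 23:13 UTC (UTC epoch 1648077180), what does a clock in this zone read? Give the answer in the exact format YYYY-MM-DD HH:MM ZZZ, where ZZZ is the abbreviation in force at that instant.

Query: 2022-03-23 23:13 UTC
Rule 4/5 (WRZ, +11:00): 2021-12-15 03:36 UTC ≤ query < 2022-06-20 00:35 UTC
23·60 + 13 + 660 = 2053 min
2053 = 1·1440 + 613; 613 = 10·60 + 13 → 10:13, 2022-03-23 + 1 day = 2022-03-24
→ 2022-03-24 10:13 WRZ

2022-03-24 10:13 WRZ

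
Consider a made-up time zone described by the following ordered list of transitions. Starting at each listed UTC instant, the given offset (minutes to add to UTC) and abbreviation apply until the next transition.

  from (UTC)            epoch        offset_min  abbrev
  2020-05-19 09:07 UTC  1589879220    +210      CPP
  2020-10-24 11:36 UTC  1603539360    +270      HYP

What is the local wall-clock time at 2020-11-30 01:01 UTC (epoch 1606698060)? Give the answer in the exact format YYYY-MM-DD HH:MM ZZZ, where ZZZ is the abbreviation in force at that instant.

Query: 2020-11-30 01:01 UTC
Rule 2/2 (HYP, +04:30): 2020-10-24 11:36 UTC ≤ query < +∞
1·60 + 1 + 270 = 331 min
331 = 0·1440 + 331; 331 = 5·60 + 31 → 05:31, same day
→ 2020-11-30 05:31 HYP

2020-11-30 05:31 HYP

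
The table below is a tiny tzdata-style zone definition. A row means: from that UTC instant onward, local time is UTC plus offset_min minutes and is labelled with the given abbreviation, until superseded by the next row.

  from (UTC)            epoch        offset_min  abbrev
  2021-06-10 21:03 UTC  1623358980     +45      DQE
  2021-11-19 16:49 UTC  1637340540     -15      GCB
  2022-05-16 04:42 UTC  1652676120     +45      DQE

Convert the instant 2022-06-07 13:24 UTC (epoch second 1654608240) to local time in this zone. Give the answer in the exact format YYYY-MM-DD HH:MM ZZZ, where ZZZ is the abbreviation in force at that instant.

Query: 2022-06-07 13:24 UTC
Rule 3/3 (DQE, +00:45): 2022-05-16 04:42 UTC ≤ query < +∞
13·60 + 24 + 45 = 849 min
849 = 0·1440 + 849; 849 = 14·60 + 9 → 14:09, same day
→ 2022-06-07 14:09 DQE

2022-06-07 14:09 DQE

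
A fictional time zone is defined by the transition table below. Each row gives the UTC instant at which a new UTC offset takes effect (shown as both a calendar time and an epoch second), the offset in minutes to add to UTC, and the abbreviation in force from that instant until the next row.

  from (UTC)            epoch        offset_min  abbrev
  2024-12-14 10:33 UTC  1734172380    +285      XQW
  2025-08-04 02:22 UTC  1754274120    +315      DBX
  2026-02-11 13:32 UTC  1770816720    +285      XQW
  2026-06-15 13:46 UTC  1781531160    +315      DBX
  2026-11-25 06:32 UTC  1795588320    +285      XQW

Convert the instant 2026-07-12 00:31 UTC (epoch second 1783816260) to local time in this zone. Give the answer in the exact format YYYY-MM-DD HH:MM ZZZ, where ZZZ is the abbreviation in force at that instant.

Query: 2026-07-12 00:31 UTC
Rule 4/5 (DBX, +05:15): 2026-06-15 13:46 UTC ≤ query < 2026-11-25 06:32 UTC
0·60 + 31 + 315 = 346 min
346 = 0·1440 + 346; 346 = 5·60 + 46 → 05:46, same day
→ 2026-07-12 05:46 DBX

2026-07-12 05:46 DBX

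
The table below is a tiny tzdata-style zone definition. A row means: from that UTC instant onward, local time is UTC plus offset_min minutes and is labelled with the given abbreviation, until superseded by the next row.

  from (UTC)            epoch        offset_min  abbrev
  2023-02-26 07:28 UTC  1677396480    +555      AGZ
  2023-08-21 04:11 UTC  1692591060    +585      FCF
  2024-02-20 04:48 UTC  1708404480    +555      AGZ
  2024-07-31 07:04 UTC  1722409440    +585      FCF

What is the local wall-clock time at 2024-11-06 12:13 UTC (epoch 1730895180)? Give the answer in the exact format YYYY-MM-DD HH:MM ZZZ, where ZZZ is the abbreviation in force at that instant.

Query: 2024-11-06 12:13 UTC
Rule 4/4 (FCF, +09:45): 2024-07-31 07:04 UTC ≤ query < +∞
12·60 + 13 + 585 = 1318 min
1318 = 0·1440 + 1318; 1318 = 21·60 + 58 → 21:58, same day
→ 2024-11-06 21:58 FCF

2024-11-06 21:58 FCF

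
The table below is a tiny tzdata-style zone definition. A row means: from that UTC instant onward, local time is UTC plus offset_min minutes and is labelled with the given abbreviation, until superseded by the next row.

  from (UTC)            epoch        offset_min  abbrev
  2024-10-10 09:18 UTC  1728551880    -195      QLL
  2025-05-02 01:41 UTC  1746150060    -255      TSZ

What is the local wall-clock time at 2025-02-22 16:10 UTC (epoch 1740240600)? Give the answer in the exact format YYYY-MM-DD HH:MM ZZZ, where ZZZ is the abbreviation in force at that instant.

Query: 2025-02-22 16:10 UTC
Rule 1/2 (QLL, -03:15): 2024-10-10 09:18 UTC ≤ query < 2025-05-02 01:41 UTC
16·60 + 10 - 195 = 775 min
775 = 0·1440 + 775; 775 = 12·60 + 55 → 12:55, same day
→ 2025-02-22 12:55 QLL

2025-02-22 12:55 QLL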